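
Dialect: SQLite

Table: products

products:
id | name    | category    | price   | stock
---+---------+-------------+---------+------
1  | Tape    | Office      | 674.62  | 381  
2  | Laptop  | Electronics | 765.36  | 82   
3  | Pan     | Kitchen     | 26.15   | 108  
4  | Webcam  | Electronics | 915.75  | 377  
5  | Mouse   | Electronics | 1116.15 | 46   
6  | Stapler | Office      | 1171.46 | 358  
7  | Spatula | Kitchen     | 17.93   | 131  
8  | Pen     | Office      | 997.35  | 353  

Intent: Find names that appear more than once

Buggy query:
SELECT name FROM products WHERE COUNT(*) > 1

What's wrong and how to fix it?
Bug: WHERE can't reference COUNT(*); aggregates are computed after WHERE

Fix: Group first, then use HAVING for the count condition

Corrected query:
SELECT name FROM products GROUP BY name HAVING COUNT(*) > 1

Result:
(no rows)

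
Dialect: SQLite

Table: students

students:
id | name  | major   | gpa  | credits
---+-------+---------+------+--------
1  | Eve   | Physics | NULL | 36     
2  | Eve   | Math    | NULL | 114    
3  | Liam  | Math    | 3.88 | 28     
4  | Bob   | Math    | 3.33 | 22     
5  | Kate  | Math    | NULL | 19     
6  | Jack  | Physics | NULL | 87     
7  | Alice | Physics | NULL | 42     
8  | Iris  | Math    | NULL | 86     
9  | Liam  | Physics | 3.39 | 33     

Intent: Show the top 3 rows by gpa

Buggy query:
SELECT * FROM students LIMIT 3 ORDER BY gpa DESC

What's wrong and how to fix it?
Bug: ORDER BY cannot follow LIMIT; LIMIT is the final clause

Fix: Sort with ORDER BY, then apply LIMIT

Corrected query:
SELECT * FROM students ORDER BY gpa DESC LIMIT 3

Result:
id | name | major   | gpa  | credits
---+------+---------+------+--------
3  | Liam | Math    | 3.88 | 28     
9  | Liam | Physics | 3.39 | 33     
4  | Bob  | Math    | 3.33 | 22     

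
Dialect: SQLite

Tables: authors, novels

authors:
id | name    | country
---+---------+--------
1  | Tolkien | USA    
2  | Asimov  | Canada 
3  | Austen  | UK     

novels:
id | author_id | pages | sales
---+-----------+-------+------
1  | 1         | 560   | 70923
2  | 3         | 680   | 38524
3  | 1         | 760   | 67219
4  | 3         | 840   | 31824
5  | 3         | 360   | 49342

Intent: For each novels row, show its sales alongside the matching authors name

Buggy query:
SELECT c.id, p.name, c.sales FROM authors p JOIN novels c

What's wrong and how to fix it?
Bug: Missing join condition: each novels row is matched to all authors rows instead of just its own

Fix: Specify the join condition linking the foreign key to the parent id

Corrected query:
SELECT c.id, p.name, c.sales FROM authors p JOIN novels c ON c.author_id = p.id

Result:
id | name    | sales
---+---------+------
1  | Tolkien | 70923
2  | Austen  | 38524
3  | Tolkien | 67219
4  | Austen  | 31824
5  | Austen  | 49342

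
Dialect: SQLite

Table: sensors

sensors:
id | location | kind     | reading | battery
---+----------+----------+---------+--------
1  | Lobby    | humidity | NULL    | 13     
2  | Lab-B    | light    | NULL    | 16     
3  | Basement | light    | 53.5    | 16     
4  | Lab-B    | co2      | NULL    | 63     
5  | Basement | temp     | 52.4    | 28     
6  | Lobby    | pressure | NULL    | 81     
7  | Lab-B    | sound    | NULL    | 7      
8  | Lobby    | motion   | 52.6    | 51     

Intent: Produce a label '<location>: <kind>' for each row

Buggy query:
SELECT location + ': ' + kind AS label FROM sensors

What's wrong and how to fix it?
Bug: SQLite uses || for string concatenation; + coerces text to numbers (yielding 0)

Fix: Use the || operator for string concatenation

Corrected query:
SELECT location || ': ' || kind AS label FROM sensors

Result:
label          
---------------
Lobby: humidity
Lab-B: light   
Basement: light
Lab-B: co2     
Basement: temp 
Lobby: pressure
Lab-B: sound   
Lobby: motion  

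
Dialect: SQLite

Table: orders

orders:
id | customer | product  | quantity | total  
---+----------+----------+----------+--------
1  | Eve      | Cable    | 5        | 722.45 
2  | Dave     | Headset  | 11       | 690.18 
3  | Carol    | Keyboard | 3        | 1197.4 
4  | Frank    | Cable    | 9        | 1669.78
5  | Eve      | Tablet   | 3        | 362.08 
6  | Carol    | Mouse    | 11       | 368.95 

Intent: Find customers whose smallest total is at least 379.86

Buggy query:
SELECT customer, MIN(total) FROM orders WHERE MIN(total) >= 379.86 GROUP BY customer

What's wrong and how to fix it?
Bug: MIN() in WHERE is a misuse of aggregate

Fix: Replace WHERE with HAVING after the GROUP BY

Corrected query:
SELECT customer, MIN(total) FROM orders GROUP BY customer HAVING MIN(total) >= 379.86

Result:
customer | MIN(total)
---------+-----------
Dave     | 690.18    
Frank    | 1669.78   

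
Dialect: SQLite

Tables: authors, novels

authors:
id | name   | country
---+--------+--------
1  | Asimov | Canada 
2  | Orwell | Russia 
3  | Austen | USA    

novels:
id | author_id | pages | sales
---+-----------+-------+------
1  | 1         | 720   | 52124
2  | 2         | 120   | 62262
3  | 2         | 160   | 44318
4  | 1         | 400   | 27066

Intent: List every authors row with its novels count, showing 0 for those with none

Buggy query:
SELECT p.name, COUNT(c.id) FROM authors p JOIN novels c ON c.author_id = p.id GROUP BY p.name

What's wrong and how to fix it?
Bug: An inner join excludes parents with zero children

Fix: Switch to LEFT JOIN to retain unmatched parent rows

Corrected query:
SELECT p.name, COUNT(c.id) FROM authors p LEFT JOIN novels c ON c.author_id = p.id GROUP BY p.name

Result:
name   | COUNT(c.id)
-------+------------
Asimov | 2          
Austen | 0          
Orwell | 2          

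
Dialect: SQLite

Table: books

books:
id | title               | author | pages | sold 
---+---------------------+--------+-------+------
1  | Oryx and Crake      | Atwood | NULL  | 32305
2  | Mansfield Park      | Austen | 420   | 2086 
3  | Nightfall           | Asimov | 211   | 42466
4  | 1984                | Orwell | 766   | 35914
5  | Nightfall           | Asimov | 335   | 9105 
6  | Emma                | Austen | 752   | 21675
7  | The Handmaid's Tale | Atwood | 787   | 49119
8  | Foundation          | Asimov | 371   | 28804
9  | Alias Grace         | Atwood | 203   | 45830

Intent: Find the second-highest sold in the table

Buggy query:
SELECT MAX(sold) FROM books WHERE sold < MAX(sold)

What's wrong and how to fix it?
Bug: The inner MAX is an aggregate inside WHERE, which is not allowed

Fix: Put the inner MAX in a scalar subquery

Corrected query:
SELECT MAX(sold) FROM books WHERE sold < (SELECT MAX(sold) FROM books)

Result:
MAX(sold)
---------
45830    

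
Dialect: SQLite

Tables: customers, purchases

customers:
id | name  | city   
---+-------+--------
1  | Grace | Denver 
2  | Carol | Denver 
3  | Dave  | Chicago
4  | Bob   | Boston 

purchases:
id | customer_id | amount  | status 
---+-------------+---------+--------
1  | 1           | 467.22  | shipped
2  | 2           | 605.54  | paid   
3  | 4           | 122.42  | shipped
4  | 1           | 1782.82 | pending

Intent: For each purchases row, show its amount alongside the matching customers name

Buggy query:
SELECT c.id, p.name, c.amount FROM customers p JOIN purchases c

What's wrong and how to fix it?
Bug: Missing join condition: each purchases row is matched to all customers rows instead of just its own

Fix: Add ON c.customer_id = p.id to the JOIN

Corrected query:
SELECT c.id, p.name, c.amount FROM customers p JOIN purchases c ON c.customer_id = p.id

Result:
id | name  | amount 
---+-------+--------
1  | Grace | 467.22 
2  | Carol | 605.54 
3  | Bob   | 122.42 
4  | Grace | 1782.82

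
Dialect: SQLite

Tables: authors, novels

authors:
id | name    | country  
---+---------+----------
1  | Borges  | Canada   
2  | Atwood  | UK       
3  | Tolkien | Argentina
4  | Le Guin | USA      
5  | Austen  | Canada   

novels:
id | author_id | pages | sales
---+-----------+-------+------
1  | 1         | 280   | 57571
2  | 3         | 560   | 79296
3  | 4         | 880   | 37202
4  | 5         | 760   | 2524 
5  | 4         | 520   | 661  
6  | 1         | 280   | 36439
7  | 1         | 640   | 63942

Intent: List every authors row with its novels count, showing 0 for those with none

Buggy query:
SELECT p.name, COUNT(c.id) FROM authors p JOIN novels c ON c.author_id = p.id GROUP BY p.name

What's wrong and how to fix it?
Bug: INNER JOIN drops authors rows that have no matching novels rows

Fix: Use LEFT JOIN so parents without children still appear (COUNT(c.id) gives 0)

Corrected query:
SELECT p.name, COUNT(c.id) FROM authors p LEFT JOIN novels c ON c.author_id = p.id GROUP BY p.name

Result:
name    | COUNT(c.id)
--------+------------
Atwood  | 0          
Austen  | 1          
Borges  | 3          
Le Guin | 2          
Tolkien | 1          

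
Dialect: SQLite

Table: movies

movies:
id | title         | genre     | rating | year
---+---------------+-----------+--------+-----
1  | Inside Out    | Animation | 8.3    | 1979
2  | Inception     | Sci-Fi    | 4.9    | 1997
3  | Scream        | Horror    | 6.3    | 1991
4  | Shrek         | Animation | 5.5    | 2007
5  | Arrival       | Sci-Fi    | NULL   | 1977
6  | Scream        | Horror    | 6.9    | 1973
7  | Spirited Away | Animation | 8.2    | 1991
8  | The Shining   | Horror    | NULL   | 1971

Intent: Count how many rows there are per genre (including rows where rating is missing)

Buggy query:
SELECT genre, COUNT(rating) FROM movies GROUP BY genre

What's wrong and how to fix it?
Bug: COUNT(rating) skips NULLs, so groups with missing rating are undercounted

Fix: Replace COUNT(rating) with COUNT(*)

Corrected query:
SELECT genre, COUNT(*) FROM movies GROUP BY genre

Result:
genre     | COUNT(*)
----------+---------
Animation | 3       
Horror    | 3       
Sci-Fi    | 2       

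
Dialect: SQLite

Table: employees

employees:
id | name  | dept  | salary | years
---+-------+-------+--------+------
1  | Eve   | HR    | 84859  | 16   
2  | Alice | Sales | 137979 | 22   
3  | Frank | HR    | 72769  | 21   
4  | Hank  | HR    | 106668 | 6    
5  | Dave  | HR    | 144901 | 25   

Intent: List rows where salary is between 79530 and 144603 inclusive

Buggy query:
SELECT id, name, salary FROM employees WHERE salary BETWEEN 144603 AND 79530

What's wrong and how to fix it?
Bug: BETWEEN expects the lower bound first; with 144603 AND 79530 the range is empty

Fix: Write BETWEEN 79530 AND 144603

Corrected query:
SELECT id, name, salary FROM employees WHERE salary BETWEEN 79530 AND 144603

Result:
id | name  | salary
---+-------+-------
1  | Eve   | 84859 
2  | Alice | 137979
4  | Hank  | 106668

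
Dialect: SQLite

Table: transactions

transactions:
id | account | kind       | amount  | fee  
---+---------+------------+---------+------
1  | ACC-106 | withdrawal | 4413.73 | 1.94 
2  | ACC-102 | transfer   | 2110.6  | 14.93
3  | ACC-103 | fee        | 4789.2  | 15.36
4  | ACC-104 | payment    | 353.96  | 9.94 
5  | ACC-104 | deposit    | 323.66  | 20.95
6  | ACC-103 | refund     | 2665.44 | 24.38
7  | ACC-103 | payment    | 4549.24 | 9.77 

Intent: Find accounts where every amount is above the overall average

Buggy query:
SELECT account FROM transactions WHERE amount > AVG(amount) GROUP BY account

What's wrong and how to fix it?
Bug: WHERE evaluates per row before aggregation, so AVG() is unavailable

Fix: Compute the overall average in a scalar subquery and compare each group's MIN against it in HAVING

Corrected query:
SELECT account FROM transactions GROUP BY account HAVING MIN(amount) > (SELECT AVG(amount) FROM transactions)

Result:
account
-------
ACC-106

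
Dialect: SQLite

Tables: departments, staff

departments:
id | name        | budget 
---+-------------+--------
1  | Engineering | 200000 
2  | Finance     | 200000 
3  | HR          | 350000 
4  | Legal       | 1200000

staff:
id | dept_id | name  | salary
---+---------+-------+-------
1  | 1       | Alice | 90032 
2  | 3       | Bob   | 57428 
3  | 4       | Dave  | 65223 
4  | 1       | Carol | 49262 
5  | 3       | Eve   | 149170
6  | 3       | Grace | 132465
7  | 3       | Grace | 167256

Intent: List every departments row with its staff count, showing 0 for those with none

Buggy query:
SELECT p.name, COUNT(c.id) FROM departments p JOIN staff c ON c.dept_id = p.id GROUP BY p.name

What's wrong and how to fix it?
Bug: INNER JOIN drops departments rows that have no matching staff rows

Fix: Switch to LEFT JOIN to retain unmatched parent rows

Corrected query:
SELECT p.name, COUNT(c.id) FROM departments p LEFT JOIN staff c ON c.dept_id = p.id GROUP BY p.name

Result:
name        | COUNT(c.id)
------------+------------
Engineering | 2          
Finance     | 0          
HR          | 4          
Legal       | 1          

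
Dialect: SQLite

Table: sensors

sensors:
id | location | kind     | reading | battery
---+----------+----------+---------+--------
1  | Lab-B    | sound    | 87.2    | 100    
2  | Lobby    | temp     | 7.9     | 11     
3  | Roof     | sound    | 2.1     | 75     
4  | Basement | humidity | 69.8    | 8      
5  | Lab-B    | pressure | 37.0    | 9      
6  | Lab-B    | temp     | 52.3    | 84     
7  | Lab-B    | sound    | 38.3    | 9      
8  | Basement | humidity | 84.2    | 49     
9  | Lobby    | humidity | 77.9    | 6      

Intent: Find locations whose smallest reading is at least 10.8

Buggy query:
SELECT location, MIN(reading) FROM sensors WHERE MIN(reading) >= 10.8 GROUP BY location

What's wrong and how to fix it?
Bug: MIN() in WHERE is a misuse of aggregate

Fix: Replace WHERE with HAVING after the GROUP BY

Corrected query:
SELECT location, MIN(reading) FROM sensors GROUP BY location HAVING MIN(reading) >= 10.8

Result:
location | MIN(reading)
---------+-------------
Basement | 69.8        
Lab-B    | 37          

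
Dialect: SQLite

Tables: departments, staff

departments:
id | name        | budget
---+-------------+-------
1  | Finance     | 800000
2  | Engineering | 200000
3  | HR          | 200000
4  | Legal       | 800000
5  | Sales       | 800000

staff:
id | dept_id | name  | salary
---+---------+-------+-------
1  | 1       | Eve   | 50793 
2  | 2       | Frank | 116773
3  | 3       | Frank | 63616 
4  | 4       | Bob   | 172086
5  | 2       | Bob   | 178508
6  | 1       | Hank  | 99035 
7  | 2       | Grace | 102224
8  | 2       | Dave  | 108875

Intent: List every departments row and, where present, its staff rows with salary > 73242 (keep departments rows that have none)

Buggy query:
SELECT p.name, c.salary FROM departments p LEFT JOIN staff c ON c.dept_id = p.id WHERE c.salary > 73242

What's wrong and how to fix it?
Bug: A WHERE condition on the right-hand table after LEFT JOIN drops unmatched parents

Fix: Move the right-table condition into the ON clause so unmatched parents are kept

Corrected query:
SELECT p.name, c.salary FROM departments p LEFT JOIN staff c ON c.dept_id = p.id AND c.salary > 73242

Result:
name        | salary
------------+-------
Finance     | 99035 
Engineering | 102224
Engineering | 108875
Engineering | 116773
Engineering | 178508
HR          | NULL  
Legal       | 172086
Sales       | NULL  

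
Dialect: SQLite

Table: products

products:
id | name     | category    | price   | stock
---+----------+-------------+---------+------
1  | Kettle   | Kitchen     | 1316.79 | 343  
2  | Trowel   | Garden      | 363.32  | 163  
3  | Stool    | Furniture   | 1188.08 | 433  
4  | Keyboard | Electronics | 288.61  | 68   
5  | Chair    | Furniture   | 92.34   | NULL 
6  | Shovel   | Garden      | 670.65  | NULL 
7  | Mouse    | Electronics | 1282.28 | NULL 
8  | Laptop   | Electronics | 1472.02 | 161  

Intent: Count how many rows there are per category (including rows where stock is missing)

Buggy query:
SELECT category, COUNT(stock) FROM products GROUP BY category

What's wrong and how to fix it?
Bug: COUNT(column) counts non-NULL values only; rows with NULL stock aren't counted

Fix: Use COUNT(*) to count all rows regardless of NULL

Corrected query:
SELECT category, COUNT(*) FROM products GROUP BY category

Result:
category    | COUNT(*)
------------+---------
Electronics | 3       
Furniture   | 2       
Garden      | 2       
Kitchen     | 1       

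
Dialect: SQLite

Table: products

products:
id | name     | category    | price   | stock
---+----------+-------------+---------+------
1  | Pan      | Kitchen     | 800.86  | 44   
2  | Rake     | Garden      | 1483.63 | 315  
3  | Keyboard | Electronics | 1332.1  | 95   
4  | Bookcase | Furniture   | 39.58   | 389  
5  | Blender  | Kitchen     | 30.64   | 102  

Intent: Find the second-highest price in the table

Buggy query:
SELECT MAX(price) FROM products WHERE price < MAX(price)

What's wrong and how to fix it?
Bug: The inner MAX is an aggregate inside WHERE, which is not allowed

Fix: Put the inner MAX in a scalar subquery

Corrected query:
SELECT MAX(price) FROM products WHERE price < (SELECT MAX(price) FROM products)

Result:
MAX(price)
----------
1332.1    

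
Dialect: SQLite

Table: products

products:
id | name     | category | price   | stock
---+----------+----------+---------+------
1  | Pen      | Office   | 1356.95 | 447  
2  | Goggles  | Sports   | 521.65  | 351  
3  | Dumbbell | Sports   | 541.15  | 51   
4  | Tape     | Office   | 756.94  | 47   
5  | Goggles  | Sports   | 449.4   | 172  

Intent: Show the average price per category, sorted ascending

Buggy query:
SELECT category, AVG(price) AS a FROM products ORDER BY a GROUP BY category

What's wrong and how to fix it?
Bug: GROUP BY must precede ORDER BY

Fix: Reorder: SELECT … FROM … GROUP BY … ORDER BY …

Corrected query:
SELECT category, AVG(price) AS a FROM products GROUP BY category ORDER BY a

Result:
category | a         
---------+-----------
Sports   | 504.066667
Office   | 1056.945  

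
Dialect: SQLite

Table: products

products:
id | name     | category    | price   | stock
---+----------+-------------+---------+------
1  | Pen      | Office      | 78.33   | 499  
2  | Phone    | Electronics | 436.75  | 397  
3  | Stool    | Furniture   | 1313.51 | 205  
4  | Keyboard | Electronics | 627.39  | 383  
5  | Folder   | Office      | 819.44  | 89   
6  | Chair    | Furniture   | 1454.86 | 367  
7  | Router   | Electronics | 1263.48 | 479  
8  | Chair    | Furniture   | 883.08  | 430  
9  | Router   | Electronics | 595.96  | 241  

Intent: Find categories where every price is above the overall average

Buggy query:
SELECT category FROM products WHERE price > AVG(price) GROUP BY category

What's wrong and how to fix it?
Bug: WHERE evaluates per row before aggregation, so AVG() is unavailable

Fix: Use a subquery for AVG and a HAVING MIN(...) filter so the condition holds for every row in the group

Corrected query:
SELECT category FROM products GROUP BY category HAVING MIN(price) > (SELECT AVG(price) FROM products)

Result:
category 
---------
Furniture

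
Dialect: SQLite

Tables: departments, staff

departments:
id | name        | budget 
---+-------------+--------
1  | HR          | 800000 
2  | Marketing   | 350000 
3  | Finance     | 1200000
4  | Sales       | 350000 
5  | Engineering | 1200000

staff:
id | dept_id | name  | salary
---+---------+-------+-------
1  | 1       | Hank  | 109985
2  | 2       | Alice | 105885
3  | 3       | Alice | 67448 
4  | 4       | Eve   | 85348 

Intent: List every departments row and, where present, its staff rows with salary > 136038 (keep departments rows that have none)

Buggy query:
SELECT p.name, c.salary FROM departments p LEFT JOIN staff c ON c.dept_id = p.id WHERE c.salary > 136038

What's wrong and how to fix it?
Bug: Filtering c.salary in WHERE discards the NULL rows produced by LEFT JOIN, turning it into an inner join

Fix: Put 'c.salary > 136038' in the JOIN's ON clause instead of WHERE

Corrected query:
SELECT p.name, c.salary FROM departments p LEFT JOIN staff c ON c.dept_id = p.id AND c.salary > 136038

Result:
name        | salary
------------+-------
HR          | NULL  
Marketing   | NULL  
Finance     | NULL  
Sales       | NULL  
Engineering | NULL  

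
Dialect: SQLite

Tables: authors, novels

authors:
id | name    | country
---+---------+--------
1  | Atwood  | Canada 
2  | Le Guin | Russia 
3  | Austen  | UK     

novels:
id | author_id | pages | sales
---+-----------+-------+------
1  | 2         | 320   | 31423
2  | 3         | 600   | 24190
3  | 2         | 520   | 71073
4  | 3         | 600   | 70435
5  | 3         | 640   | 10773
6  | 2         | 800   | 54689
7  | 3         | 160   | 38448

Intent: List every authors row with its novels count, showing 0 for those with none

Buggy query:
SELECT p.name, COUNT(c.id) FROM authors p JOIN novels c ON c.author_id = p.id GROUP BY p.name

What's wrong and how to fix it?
Bug: INNER JOIN drops authors rows that have no matching novels rows

Fix: Use LEFT JOIN so parents without children still appear (COUNT(c.id) gives 0)

Corrected query:
SELECT p.name, COUNT(c.id) FROM authors p LEFT JOIN novels c ON c.author_id = p.id GROUP BY p.name

Result:
name    | COUNT(c.id)
--------+------------
Atwood  | 0          
Austen  | 4          
Le Guin | 3          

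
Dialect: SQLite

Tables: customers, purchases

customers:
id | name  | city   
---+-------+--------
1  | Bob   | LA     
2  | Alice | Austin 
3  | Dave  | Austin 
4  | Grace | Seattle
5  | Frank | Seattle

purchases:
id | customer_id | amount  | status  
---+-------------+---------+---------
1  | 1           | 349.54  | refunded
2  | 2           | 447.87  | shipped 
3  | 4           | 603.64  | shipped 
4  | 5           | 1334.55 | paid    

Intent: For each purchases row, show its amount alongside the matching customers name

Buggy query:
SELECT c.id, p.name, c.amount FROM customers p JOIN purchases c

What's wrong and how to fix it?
Bug: Missing join condition: each purchases row is matched to all customers rows instead of just its own

Fix: Specify the join condition linking the foreign key to the parent id

Corrected query:
SELECT c.id, p.name, c.amount FROM customers p JOIN purchases c ON c.customer_id = p.id

Result:
id | name  | amount 
---+-------+--------
1  | Bob   | 349.54 
2  | Alice | 447.87 
3  | Grace | 603.64 
4  | Frank | 1334.55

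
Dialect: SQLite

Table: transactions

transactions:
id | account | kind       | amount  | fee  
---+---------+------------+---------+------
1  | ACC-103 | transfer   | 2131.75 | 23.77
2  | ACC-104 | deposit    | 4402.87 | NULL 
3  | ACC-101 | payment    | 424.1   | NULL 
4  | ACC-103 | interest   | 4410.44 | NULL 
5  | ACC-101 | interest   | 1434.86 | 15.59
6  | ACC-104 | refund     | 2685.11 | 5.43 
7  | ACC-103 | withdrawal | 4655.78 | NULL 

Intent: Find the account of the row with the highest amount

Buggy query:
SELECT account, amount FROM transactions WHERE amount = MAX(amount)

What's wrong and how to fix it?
Bug: WHERE is evaluated per row; an aggregate over the whole table isn't defined there

Fix: Use a subquery: WHERE amount = (SELECT MAX(amount) FROM transactions)

Corrected query:
SELECT account, amount FROM transactions WHERE amount = (SELECT MAX(amount) FROM transactions)

Result:
account | amount 
--------+--------
ACC-103 | 4655.78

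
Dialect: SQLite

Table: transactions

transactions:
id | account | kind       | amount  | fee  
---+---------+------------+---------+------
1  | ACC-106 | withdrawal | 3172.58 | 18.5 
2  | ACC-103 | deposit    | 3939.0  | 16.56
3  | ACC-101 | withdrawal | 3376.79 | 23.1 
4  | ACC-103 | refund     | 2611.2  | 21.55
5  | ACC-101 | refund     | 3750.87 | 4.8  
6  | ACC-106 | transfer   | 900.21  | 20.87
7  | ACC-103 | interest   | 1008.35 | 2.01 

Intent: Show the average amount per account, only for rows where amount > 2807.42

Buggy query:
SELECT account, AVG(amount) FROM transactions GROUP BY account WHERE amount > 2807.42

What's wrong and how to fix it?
Bug: WHERE cannot follow GROUP BY

Fix: Place WHERE between FROM and GROUP BY

Corrected query:
SELECT account, AVG(amount) FROM transactions WHERE amount > 2807.42 GROUP BY account

Result:
account | AVG(amount)
--------+------------
ACC-101 | 3563.83    
ACC-103 | 3939       
ACC-106 | 3172.58    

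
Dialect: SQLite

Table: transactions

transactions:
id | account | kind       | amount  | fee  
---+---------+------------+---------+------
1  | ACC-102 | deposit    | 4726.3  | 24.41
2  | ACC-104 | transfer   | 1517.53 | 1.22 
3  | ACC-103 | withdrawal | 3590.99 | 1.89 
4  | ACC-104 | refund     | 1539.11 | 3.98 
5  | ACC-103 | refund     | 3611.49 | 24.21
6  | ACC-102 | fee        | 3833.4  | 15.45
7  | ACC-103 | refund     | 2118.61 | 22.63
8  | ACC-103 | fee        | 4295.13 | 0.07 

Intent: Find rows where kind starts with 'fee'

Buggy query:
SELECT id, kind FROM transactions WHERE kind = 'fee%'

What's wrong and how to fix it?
Bug: Wildcards only work with LIKE; '=' treats '%' as a literal character

Fix: Replace '=' with LIKE so 'fee%' is treated as a pattern

Corrected query:
SELECT id, kind FROM transactions WHERE kind LIKE 'fee%'

Result:
id | kind
---+-----
6  | fee 
8  | fee 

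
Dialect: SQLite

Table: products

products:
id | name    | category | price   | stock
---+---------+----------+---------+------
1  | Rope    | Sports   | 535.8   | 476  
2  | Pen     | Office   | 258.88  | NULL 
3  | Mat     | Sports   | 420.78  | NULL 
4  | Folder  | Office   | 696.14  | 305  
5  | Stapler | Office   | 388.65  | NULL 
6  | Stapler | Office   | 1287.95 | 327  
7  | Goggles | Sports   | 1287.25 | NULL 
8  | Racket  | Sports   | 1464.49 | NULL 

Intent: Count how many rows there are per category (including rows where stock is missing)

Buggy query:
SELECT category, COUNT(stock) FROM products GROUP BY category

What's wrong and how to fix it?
Bug: COUNT(column) counts non-NULL values only; rows with NULL stock aren't counted

Fix: Use COUNT(*) to count all rows regardless of NULL

Corrected query:
SELECT category, COUNT(*) FROM products GROUP BY category

Result:
category | COUNT(*)
---------+---------
Office   | 4       
Sports   | 4       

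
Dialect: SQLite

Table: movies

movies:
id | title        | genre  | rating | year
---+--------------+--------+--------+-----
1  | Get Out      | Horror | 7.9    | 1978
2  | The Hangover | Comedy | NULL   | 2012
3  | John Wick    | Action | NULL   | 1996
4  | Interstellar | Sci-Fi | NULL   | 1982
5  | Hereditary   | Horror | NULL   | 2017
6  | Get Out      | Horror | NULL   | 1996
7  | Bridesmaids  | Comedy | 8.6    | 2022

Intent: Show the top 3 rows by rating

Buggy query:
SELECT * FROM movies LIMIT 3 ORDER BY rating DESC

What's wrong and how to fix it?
Bug: ORDER BY cannot follow LIMIT; LIMIT is the final clause

Fix: Sort with ORDER BY, then apply LIMIT

Corrected query:
SELECT * FROM movies ORDER BY rating DESC LIMIT 3

Result:
id | title        | genre  | rating | year
---+--------------+--------+--------+-----
7  | Bridesmaids  | Comedy | 8.6    | 2022
1  | Get Out      | Horror | 7.9    | 1978
2  | The Hangover | Comedy | NULL   | 2012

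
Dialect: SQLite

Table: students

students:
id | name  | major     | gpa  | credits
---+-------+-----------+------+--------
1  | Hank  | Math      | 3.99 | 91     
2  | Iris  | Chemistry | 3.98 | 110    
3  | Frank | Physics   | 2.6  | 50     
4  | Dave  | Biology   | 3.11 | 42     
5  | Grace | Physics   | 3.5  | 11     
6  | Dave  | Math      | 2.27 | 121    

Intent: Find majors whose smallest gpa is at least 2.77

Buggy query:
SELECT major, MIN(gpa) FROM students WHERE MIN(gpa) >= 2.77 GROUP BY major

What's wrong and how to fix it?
Bug: Aggregates like MIN are computed per group after WHERE runs

Fix: Use HAVING for the per-group MIN condition

Corrected query:
SELECT major, MIN(gpa) FROM students GROUP BY major HAVING MIN(gpa) >= 2.77

Result:
major     | MIN(gpa)
----------+---------
Biology   | 3.11    
Chemistry | 3.98    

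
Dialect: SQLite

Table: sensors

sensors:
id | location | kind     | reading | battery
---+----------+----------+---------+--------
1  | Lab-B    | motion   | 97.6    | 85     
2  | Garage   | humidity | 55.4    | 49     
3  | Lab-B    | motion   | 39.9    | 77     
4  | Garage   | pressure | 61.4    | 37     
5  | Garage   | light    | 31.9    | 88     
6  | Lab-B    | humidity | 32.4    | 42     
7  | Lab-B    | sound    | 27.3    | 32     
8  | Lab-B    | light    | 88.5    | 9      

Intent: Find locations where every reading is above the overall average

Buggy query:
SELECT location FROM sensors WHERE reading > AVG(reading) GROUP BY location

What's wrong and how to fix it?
Bug: AVG() is an aggregate; it can't sit directly in WHERE

Fix: Use a subquery for AVG and a HAVING MIN(...) filter so the condition holds for every row in the group

Corrected query:
SELECT location FROM sensors GROUP BY location HAVING MIN(reading) > (SELECT AVG(reading) FROM sensors)

Result:
(no rows)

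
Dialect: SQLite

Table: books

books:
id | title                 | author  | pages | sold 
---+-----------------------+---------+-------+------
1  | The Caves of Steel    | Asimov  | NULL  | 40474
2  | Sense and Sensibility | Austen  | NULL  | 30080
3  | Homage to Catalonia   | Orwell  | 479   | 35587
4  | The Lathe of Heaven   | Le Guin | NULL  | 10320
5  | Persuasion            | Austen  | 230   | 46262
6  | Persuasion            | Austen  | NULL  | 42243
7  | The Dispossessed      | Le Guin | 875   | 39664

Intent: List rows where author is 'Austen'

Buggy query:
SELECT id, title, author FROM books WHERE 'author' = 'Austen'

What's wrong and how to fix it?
Bug: Single quotes denote string literals in SQL; the column name is being compared as a constant string

Fix: Reference the column as author without single quotes

Corrected query:
SELECT id, title, author FROM books WHERE author = 'Austen'

Result:
id | title                 | author
---+-----------------------+-------
2  | Sense and Sensibility | Austen
5  | Persuasion            | Austen
6  | Persuasion            | Austen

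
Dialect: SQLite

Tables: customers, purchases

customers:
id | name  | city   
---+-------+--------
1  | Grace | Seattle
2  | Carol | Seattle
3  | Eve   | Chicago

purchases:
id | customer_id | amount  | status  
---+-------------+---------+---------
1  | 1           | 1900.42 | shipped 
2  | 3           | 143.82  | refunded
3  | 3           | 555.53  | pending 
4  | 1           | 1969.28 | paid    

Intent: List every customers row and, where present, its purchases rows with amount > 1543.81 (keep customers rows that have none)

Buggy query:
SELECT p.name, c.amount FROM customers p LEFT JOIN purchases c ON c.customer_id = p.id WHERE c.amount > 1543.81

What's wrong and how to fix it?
Bug: Filtering c.amount in WHERE discards the NULL rows produced by LEFT JOIN, turning it into an inner join

Fix: Put 'c.amount > 1543.81' in the JOIN's ON clause instead of WHERE

Corrected query:
SELECT p.name, c.amount FROM customers p LEFT JOIN purchases c ON c.customer_id = p.id AND c.amount > 1543.81

Result:
name  | amount 
------+--------
Grace | 1900.42
Grace | 1969.28
Carol | NULL   
Eve   | NULL   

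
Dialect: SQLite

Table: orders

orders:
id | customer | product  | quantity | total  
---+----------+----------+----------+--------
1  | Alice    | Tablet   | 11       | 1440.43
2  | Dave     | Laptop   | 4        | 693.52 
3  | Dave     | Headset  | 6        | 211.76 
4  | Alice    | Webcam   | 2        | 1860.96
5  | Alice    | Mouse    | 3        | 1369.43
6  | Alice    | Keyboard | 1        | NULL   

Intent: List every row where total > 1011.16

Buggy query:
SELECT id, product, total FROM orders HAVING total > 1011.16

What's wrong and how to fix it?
Bug: HAVING filters the output of aggregation, but this query has no GROUP BY and no aggregate functions, so SQLite rejects it (HAVING clause on a non-aggregate query); the condition here is per row

Fix: Use WHERE for row-level filtering

Corrected query:
SELECT id, product, total FROM orders WHERE total > 1011.16

Result:
id | product | total  
---+---------+--------
1  | Tablet  | 1440.43
4  | Webcam  | 1860.96
5  | Mouse   | 1369.43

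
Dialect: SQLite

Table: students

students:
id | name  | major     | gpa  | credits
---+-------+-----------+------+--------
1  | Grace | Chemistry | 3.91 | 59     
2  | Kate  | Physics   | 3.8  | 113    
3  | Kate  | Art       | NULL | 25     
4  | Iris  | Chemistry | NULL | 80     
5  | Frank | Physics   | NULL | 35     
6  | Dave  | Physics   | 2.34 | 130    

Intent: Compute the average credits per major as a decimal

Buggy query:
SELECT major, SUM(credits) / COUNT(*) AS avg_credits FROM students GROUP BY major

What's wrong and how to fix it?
Bug: SUM(credits) and COUNT(*) are both integers; the division truncates the fractional part

Fix: Cast one side to REAL so the division keeps the fractional part

Corrected query:
SELECT major, SUM(credits) * 1.0 / COUNT(*) AS avg_credits FROM students GROUP BY major

Result:
major     | avg_credits
----------+------------
Art       | 25         
Chemistry | 69.5       
Physics   | 92.666667  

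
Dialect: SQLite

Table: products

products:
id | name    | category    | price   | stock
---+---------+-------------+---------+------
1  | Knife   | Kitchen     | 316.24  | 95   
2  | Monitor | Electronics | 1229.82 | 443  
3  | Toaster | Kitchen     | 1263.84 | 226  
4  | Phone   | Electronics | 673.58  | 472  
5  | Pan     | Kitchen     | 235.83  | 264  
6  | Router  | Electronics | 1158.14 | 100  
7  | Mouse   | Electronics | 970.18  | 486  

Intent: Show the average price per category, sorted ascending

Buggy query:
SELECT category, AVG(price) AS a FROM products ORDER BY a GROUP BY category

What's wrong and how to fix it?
Bug: GROUP BY must precede ORDER BY

Fix: Reorder: SELECT … FROM … GROUP BY … ORDER BY …

Corrected query:
SELECT category, AVG(price) AS a FROM products GROUP BY category ORDER BY a

Result:
category    | a         
------------+-----------
Kitchen     | 605.303333
Electronics | 1007.93   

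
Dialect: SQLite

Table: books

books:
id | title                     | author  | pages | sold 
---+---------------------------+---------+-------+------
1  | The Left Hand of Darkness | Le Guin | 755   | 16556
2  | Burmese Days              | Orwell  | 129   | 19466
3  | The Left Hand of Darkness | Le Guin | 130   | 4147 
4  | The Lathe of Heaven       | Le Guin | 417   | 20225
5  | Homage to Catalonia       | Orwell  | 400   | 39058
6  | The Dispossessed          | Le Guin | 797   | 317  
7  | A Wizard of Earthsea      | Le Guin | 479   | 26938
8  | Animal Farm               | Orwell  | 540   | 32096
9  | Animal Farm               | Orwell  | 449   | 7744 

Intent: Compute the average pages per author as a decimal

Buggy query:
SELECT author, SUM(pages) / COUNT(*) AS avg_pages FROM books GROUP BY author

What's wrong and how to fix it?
Bug: SUM(pages) and COUNT(*) are both integers; the division truncates the fractional part

Fix: Cast one side to REAL so the division keeps the fractional part

Corrected query:
SELECT author, SUM(pages) * 1.0 / COUNT(*) AS avg_pages FROM books GROUP BY author

Result:
author  | avg_pages
--------+----------
Le Guin | 515.6    
Orwell  | 379.5    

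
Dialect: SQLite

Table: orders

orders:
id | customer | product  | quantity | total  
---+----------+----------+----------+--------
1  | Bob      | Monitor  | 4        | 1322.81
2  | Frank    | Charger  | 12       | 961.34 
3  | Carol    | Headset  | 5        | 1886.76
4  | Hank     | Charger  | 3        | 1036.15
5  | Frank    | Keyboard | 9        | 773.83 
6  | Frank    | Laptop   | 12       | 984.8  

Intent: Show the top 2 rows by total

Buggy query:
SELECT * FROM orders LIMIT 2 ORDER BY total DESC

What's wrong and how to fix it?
Bug: ORDER BY cannot follow LIMIT; LIMIT is the final clause

Fix: Swap the clauses: ORDER BY first, then LIMIT

Corrected query:
SELECT * FROM orders ORDER BY total DESC LIMIT 2

Result:
id | customer | product | quantity | total  
---+----------+---------+----------+--------
3  | Carol    | Headset | 5        | 1886.76
1  | Bob      | Monitor | 4        | 1322.81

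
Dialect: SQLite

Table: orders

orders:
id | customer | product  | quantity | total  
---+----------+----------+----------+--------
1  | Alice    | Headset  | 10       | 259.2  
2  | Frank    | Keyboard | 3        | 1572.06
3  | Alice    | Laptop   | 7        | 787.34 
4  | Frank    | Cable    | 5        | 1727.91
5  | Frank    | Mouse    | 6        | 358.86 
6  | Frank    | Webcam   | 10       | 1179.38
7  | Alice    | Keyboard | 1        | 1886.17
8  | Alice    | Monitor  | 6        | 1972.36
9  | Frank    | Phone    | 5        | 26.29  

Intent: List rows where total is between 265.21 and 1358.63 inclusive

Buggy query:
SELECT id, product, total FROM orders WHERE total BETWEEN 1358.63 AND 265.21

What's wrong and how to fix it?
Bug: The bounds are reversed; BETWEEN a AND b requires a <= b to match anything

Fix: Swap the bounds so the smaller value comes first

Corrected query:
SELECT id, product, total FROM orders WHERE total BETWEEN 265.21 AND 1358.63

Result:
id | product | total  
---+---------+--------
3  | Laptop  | 787.34 
5  | Mouse   | 358.86 
6  | Webcam  | 1179.38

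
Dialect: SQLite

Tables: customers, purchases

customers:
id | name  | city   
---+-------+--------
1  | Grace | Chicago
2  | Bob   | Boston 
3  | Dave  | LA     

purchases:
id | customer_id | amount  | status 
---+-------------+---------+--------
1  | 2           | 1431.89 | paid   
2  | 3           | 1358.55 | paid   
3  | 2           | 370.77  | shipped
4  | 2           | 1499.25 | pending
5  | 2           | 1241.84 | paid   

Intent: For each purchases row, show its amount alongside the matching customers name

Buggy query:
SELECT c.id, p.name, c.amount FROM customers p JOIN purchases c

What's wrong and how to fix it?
Bug: Missing join condition: each purchases row is matched to all customers rows instead of just its own

Fix: Specify the join condition linking the foreign key to the parent id

Corrected query:
SELECT c.id, p.name, c.amount FROM customers p JOIN purchases c ON c.customer_id = p.id

Result:
id | name | amount 
---+------+--------
1  | Bob  | 1431.89
2  | Dave | 1358.55
3  | Bob  | 370.77 
4  | Bob  | 1499.25
5  | Bob  | 1241.84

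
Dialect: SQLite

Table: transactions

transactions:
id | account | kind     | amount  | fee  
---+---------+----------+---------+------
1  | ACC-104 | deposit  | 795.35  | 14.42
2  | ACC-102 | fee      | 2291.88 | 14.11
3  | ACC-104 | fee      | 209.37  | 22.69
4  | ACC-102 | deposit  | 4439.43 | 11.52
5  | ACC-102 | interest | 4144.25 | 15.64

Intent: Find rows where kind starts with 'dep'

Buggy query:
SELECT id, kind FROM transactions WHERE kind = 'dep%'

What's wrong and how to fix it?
Bug: Wildcards only work with LIKE; '=' treats '%' as a literal character

Fix: Replace '=' with LIKE so 'dep%' is treated as a pattern

Corrected query:
SELECT id, kind FROM transactions WHERE kind LIKE 'dep%'

Result:
id | kind   
---+--------
1  | deposit
4  | deposit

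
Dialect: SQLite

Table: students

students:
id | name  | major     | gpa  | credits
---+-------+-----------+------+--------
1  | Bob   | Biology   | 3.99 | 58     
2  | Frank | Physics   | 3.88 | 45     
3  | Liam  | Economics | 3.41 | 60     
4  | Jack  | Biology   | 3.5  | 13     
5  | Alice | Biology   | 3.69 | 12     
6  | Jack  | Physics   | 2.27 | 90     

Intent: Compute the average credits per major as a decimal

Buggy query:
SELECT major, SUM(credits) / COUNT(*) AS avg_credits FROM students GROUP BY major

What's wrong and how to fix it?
Bug: SUM(credits) and COUNT(*) are both integers; the division truncates the fractional part

Fix: Cast one side to REAL so the division keeps the fractional part

Corrected query:
SELECT major, SUM(credits) * 1.0 / COUNT(*) AS avg_credits FROM students GROUP BY major

Result:
major     | avg_credits
----------+------------
Biology   | 27.666667  
Economics | 60         
Physics   | 67.5       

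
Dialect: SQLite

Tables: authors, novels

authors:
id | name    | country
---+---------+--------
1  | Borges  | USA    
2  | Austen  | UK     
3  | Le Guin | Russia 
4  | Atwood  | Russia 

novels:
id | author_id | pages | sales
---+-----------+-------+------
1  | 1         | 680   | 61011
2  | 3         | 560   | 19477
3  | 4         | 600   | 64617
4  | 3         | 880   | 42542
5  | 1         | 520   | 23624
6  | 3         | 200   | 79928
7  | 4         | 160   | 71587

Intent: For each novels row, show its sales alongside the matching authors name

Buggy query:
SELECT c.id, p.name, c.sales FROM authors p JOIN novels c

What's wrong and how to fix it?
Bug: JOIN with no ON clause produces a cartesian product; every novels row pairs with every authors row

Fix: Specify the join condition linking the foreign key to the parent id

Corrected query:
SELECT c.id, p.name, c.sales FROM authors p JOIN novels c ON c.author_id = p.id

Result:
id | name    | sales
---+---------+------
1  | Borges  | 61011
2  | Le Guin | 19477
3  | Atwood  | 64617
4  | Le Guin | 42542
5  | Borges  | 23624
6  | Le Guin | 79928
7  | Atwood  | 71587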